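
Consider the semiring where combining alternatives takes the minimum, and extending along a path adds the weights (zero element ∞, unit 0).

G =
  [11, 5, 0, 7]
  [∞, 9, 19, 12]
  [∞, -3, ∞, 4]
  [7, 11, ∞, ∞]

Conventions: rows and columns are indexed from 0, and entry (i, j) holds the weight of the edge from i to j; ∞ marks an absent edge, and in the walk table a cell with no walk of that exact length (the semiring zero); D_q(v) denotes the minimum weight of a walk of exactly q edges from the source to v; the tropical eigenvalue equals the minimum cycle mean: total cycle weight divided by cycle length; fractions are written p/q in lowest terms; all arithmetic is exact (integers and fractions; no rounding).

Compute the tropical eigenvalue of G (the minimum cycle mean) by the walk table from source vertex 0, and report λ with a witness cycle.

q=0: [0, ∞, ∞, ∞]
q=1: [11, 5, 0, 7]
q=2: [14, -3, 11, 4]
q=3: [11, 6, 14, 9]
q=4: [16, 11, 11, 18]
Optimal cycle mean attained by: cycle 0->2->3->0, total 0 + 4 + 7, length 3.
Answer: λ = 11/3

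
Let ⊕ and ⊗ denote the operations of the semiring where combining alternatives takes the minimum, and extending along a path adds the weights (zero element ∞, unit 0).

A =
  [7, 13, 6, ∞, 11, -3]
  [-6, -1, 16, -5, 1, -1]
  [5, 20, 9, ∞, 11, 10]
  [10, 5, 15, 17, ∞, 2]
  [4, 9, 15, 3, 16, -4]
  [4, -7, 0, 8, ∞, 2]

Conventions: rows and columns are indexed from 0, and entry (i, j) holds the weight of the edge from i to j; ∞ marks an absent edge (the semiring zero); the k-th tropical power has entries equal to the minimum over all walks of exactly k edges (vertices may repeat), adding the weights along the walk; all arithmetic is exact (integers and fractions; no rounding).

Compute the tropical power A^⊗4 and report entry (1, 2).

A^⊗2:
  [1, -10, -3, 5, 14, -1]
  [-7, -8, -1, -6, 0, -9]
  [12, 3, 10, 14, 16, 2]
  [-1, -5, 2, 0, 6, 4]
  [0, -11, -4, 4, 10, -2]
  [-13, -8, 2, -12, -6, -8]
A^⊗3:
  [-16, -11, -1, -15, -9, -11]
  [-14, -16, -9, -13, -7, -10]
  [-3, -5, 2, -2, 4, 2]
  [-11, -6, 4, -10, -4, -6]
  [-17, -12, -2, -16, -10, -12]
  [-14, -15, -8, -13, -7, -16]
A^⊗4:
  [-17, -18, -11, -16, -10, -19]
  [-22, -17, -10, -21, -15, -17]
  [-11, -6, 2, -10, -4, -6]
  [-12, -13, -6, -11, -5, -14]
  [-18, -19, -12, -17, -11, -20]
  [-21, -23, -16, -20, -14, -17]
Key observation: the optimum is the walk 1->1->0->5->2, with weight (-1) + (-6) + (-3) + 0 = -10.
Optimal value attained by: walk 1->1->0->5->2.
Answer: (A^⊗4)[1][2] = -10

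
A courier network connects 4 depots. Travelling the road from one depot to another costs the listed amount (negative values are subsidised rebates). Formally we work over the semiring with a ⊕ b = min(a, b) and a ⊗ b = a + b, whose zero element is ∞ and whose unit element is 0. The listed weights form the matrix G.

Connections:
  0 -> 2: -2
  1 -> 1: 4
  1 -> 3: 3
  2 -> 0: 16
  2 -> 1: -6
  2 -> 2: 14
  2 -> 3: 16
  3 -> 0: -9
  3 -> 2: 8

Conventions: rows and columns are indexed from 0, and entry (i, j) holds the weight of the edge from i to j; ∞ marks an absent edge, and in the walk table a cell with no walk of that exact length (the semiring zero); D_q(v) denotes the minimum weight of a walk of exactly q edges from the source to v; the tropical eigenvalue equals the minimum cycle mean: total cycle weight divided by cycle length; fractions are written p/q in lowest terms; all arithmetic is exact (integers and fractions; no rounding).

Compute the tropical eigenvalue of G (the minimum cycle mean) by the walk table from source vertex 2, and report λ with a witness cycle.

q=0: [∞, ∞, 0, ∞]
q=1: [16, -6, 14, 16]
q=2: [7, -2, 14, -3]
q=3: [-12, 2, 5, 1]
q=4: [-8, -1, -14, 5]
Optimal cycle mean attained by: cycle 0->2->1->3->0, total (-2) + (-6) + 3 + (-9), length 4.
Answer: λ = -7/2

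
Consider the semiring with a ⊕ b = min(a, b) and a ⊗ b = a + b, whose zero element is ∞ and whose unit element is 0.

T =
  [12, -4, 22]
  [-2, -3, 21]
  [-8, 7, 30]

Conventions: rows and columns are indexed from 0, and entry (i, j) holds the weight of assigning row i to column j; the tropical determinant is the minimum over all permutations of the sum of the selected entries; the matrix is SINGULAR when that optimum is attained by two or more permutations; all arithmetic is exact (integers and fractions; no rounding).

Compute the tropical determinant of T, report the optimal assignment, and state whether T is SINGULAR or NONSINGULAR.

σ = (0, 1, 2): 12 + (-3) + 30 = 39
σ = (0, 2, 1): 12 + 21 + 7 = 40
σ = (1, 0, 2): (-4) + (-2) + 30 = 24
σ = (1, 2, 0): (-4) + 21 + (-8) = 9
σ = (2, 0, 1): 22 + (-2) + 7 = 27
σ = (2, 1, 0): 22 + (-3) + (-8) = 11
Optimal value attained by: σ = (1, 2, 0).
Answer: det⊕(T) = 9; verdict: NONSINGULAR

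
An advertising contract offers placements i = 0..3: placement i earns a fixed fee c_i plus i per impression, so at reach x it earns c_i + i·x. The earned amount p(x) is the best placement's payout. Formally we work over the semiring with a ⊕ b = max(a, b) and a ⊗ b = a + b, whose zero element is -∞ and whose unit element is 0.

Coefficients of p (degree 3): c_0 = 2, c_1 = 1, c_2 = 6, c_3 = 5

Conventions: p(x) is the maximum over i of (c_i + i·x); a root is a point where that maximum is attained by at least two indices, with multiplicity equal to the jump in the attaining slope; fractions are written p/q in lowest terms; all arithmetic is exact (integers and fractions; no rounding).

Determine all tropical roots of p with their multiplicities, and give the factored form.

hull edge (i=0, c=2) to (i=2, c=6): slope 2, span 2
hull edge (i=2, c=6) to (i=3, c=5): slope -1, span 1
Factored form: p(x) = 5 ⊗ (x ⊕ (-2)) ⊗ (x ⊕ (-2)) ⊗ (x ⊕ 1)
Answer: roots = -2 (mult 2), 1 (mult 1)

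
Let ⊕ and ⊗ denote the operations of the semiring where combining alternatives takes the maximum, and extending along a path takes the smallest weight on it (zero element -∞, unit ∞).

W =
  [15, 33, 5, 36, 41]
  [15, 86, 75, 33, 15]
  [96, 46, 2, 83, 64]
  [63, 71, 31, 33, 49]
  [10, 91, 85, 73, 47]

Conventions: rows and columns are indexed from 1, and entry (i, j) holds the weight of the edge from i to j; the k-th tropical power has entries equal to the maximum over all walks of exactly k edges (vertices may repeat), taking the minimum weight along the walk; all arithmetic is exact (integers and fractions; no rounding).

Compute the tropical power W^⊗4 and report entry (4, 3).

W^⊗2:
  [36, 41, 41, 41, 41]
  [75, 86, 75, 75, 64]
  [63, 71, 64, 64, 49]
  [33, 71, 71, 49, 47]
  [85, 86, 75, 83, 64]
W^⊗3:
  [41, 41, 41, 41, 41]
  [75, 86, 75, 75, 64]
  [64, 71, 71, 64, 64]
  [71, 71, 71, 71, 64]
  [75, 86, 75, 75, 64]
W^⊗4:
  [41, 41, 41, 41, 41]
  [75, 86, 75, 75, 64]
  [71, 71, 71, 71, 64]
  [71, 71, 71, 71, 64]
  [75, 86, 75, 75, 64]
Key observation: the optimum is the walk 4->2->2->2->3, with weight 71 min 86 min 86 min 75 = 71.
Optimal value attained by: walk 4->2->2->2->3.
Answer: (W^⊗4)[4][3] = 71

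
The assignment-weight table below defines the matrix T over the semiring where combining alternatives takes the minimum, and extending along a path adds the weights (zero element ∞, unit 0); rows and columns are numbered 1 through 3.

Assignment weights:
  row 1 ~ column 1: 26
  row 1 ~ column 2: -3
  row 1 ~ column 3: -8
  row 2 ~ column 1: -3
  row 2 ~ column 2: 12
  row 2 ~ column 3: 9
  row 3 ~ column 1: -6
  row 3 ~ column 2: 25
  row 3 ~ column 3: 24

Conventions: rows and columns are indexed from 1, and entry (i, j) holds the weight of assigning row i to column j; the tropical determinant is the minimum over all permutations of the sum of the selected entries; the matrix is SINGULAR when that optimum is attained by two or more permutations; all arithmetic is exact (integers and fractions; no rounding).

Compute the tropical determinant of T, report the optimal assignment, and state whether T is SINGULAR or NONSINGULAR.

σ = (1, 2, 3): 26 + 12 + 24 = 62
σ = (1, 3, 2): 26 + 9 + 25 = 60
σ = (2, 1, 3): (-3) + (-3) + 24 = 18
σ = (2, 3, 1): (-3) + 9 + (-6) = 0
σ = (3, 1, 2): (-8) + (-3) + 25 = 14
σ = (3, 2, 1): (-8) + 12 + (-6) = -2
Optimal value attained by: σ = (3, 2, 1).
Answer: det⊕(T) = -2; verdict: NONSINGULAR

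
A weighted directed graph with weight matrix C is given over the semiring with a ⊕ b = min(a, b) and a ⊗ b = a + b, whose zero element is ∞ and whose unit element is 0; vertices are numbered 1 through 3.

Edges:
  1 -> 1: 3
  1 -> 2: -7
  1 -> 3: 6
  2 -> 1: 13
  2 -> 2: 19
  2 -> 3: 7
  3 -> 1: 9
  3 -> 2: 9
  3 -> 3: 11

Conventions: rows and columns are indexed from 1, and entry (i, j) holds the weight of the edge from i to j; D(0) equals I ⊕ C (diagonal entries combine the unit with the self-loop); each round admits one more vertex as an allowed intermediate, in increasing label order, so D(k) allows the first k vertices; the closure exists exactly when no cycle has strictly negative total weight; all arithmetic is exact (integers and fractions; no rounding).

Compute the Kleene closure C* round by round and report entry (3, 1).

D(0):
  [0, -7, 6]
  [13, 0, 7]
  [9, 9, 0]
D(1):
  [0, -7, 6]
  [13, 0, 7]
  [9, 2, 0]
D(2):
  [0, -7, 0]
  [13, 0, 7]
  [9, 2, 0]
D(3):
  [0, -7, 0]
  [13, 0, 7]
  [9, 2, 0]
Answer: C*[3][1] = 9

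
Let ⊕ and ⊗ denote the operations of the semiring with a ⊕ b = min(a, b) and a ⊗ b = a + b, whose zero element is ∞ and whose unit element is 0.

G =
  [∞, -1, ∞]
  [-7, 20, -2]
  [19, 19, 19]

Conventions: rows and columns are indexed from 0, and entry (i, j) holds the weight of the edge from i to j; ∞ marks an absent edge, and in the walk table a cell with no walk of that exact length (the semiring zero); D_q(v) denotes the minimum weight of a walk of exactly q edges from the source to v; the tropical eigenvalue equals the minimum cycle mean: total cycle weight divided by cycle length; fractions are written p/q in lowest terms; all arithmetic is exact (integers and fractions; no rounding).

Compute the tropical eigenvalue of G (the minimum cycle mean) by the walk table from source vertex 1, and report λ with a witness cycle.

q=0: [∞, 0, ∞]
q=1: [-7, 20, -2]
q=2: [13, -8, 17]
q=3: [-15, 12, -10]
Optimal cycle mean attained by: cycle 0->1->0, total (-1) + (-7), length 2.
Answer: λ = -4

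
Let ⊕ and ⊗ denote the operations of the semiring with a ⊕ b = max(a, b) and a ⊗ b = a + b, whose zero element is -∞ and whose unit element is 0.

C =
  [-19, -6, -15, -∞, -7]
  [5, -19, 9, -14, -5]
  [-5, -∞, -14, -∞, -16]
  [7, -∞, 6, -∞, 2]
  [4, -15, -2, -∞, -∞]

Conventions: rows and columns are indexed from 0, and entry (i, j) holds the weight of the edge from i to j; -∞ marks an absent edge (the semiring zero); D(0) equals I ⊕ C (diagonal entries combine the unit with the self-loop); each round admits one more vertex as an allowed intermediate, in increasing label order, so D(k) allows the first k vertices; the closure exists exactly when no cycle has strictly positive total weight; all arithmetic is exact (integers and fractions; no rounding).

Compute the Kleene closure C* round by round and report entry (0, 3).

D(0):
  [0, -6, -15, -∞, -7]
  [5, 0, 9, -14, -5]
  [-5, -∞, 0, -∞, -16]
  [7, -∞, 6, 0, 2]
  [4, -15, -2, -∞, 0]
D(1):
  [0, -6, -15, -∞, -7]
  [5, 0, 9, -14, -2]
  [-5, -11, 0, -∞, -12]
  [7, 1, 6, 0, 2]
  [4, -2, -2, -∞, 0]
D(2):
  [0, -6, 3, -20, -7]
  [5, 0, 9, -14, -2]
  [-5, -11, 0, -25, -12]
  [7, 1, 10, 0, 2]
  [4, -2, 7, -16, 0]
D(3):
  [0, -6, 3, -20, -7]
  [5, 0, 9, -14, -2]
  [-5, -11, 0, -25, -12]
  [7, 1, 10, 0, 2]
  [4, -2, 7, -16, 0]
D(4):
  [0, -6, 3, -20, -7]
  [5, 0, 9, -14, -2]
  [-5, -11, 0, -25, -12]
  [7, 1, 10, 0, 2]
  [4, -2, 7, -16, 0]
D(5):
  [0, -6, 3, -20, -7]
  [5, 0, 9, -14, -2]
  [-5, -11, 0, -25, -12]
  [7, 1, 10, 0, 2]
  [4, -2, 7, -16, 0]
Answer: C*[0][3] = -20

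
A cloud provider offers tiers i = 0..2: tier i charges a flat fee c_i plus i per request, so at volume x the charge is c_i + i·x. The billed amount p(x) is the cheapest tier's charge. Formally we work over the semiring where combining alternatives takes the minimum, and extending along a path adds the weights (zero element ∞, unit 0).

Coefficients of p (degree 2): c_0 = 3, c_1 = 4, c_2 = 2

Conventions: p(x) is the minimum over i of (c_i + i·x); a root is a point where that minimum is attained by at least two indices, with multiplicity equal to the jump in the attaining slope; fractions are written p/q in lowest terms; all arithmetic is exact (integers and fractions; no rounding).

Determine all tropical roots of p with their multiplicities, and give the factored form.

hull edge (i=0, c=3) to (i=2, c=2): slope -1/2, span 2
Factored form: p(x) = 2 ⊗ (x ⊕ 1/2) ⊗ (x ⊕ 1/2)
Answer: roots = 1/2 (mult 2)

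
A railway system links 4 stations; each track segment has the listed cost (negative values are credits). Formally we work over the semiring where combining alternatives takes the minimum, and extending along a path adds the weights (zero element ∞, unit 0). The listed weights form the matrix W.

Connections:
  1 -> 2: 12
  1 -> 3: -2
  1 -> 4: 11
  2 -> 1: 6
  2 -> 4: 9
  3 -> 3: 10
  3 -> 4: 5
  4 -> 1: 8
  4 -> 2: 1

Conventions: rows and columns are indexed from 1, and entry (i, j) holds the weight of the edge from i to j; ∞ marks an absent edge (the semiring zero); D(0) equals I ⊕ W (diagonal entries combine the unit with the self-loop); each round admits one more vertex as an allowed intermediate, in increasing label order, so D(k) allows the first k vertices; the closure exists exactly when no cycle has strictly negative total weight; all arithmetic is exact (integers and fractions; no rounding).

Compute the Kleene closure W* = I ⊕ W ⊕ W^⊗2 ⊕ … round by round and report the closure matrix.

D(0):
  [0, 12, -2, 11]
  [6, 0, ∞, 9]
  [∞, ∞, 0, 5]
  [8, 1, ∞, 0]
D(1):
  [0, 12, -2, 11]
  [6, 0, 4, 9]
  [∞, ∞, 0, 5]
  [8, 1, 6, 0]
D(2):
  [0, 12, -2, 11]
  [6, 0, 4, 9]
  [∞, ∞, 0, 5]
  [7, 1, 5, 0]
D(3):
  [0, 12, -2, 3]
  [6, 0, 4, 9]
  [∞, ∞, 0, 5]
  [7, 1, 5, 0]
D(4):
  [0, 4, -2, 3]
  [6, 0, 4, 9]
  [12, 6, 0, 5]
  [7, 1, 5, 0]
Answer: W* = [[0, 4, -2, 3], [6, 0, 4, 9], [12, 6, 0, 5], [7, 1, 5, 0]]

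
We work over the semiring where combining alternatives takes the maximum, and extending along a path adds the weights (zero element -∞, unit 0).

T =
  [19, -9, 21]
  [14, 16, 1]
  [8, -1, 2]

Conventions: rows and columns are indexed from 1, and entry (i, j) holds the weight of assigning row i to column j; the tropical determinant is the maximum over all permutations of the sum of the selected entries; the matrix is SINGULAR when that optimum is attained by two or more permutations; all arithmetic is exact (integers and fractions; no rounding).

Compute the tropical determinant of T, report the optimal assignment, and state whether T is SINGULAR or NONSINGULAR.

σ = (1, 2, 3): 19 + 16 + 2 = 37
σ = (1, 3, 2): 19 + 1 + (-1) = 19
σ = (2, 1, 3): (-9) + 14 + 2 = 7
σ = (2, 3, 1): (-9) + 1 + 8 = 0
σ = (3, 1, 2): 21 + 14 + (-1) = 34
σ = (3, 2, 1): 21 + 16 + 8 = 45
Optimal value attained by: σ = (3, 2, 1).
Answer: det⊕(T) = 45; verdict: NONSINGULAR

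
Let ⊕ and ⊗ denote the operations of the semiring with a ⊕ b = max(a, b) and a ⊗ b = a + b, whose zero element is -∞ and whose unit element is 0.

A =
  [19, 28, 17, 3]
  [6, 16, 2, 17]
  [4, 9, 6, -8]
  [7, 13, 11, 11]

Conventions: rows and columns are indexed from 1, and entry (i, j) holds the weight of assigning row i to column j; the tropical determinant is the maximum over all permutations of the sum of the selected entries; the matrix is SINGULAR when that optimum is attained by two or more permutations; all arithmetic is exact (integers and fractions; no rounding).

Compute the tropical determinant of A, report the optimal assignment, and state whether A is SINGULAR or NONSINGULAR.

σ = (1, 2, 3, 4): 19 + 16 + 6 + 11 = 52
σ = (1, 2, 4, 3): 19 + 16 + (-8) + 11 = 38
σ = (1, 3, 2, 4): 19 + 2 + 9 + 11 = 41
σ = (1, 3, 4, 2): 19 + 2 + (-8) + 13 = 26
σ = (1, 4, 2, 3): 19 + 17 + 9 + 11 = 56
σ = (1, 4, 3, 2): 19 + 17 + 6 + 13 = 55
σ = (2, 1, 3, 4): 28 + 6 + 6 + 11 = 51
σ = (2, 1, 4, 3): 28 + 6 + (-8) + 11 = 37
σ = (2, 3, 1, 4): 28 + 2 + 4 + 11 = 45
σ = (2, 3, 4, 1): 28 + 2 + (-8) + 7 = 29
σ = (2, 4, 1, 3): 28 + 17 + 4 + 11 = 60
σ = (2, 4, 3, 1): 28 + 17 + 6 + 7 = 58
σ = (3, 1, 2, 4): 17 + 6 + 9 + 11 = 43
σ = (3, 1, 4, 2): 17 + 6 + (-8) + 13 = 28
σ = (3, 2, 1, 4): 17 + 16 + 4 + 11 = 48
σ = (3, 2, 4, 1): 17 + 16 + (-8) + 7 = 32
σ = (3, 4, 1, 2): 17 + 17 + 4 + 13 = 51
σ = (3, 4, 2, 1): 17 + 17 + 9 + 7 = 50
σ = (4, 1, 2, 3): 3 + 6 + 9 + 11 = 29
σ = (4, 1, 3, 2): 3 + 6 + 6 + 13 = 28
σ = (4, 2, 1, 3): 3 + 16 + 4 + 11 = 34
σ = (4, 2, 3, 1): 3 + 16 + 6 + 7 = 32
σ = (4, 3, 1, 2): 3 + 2 + 4 + 13 = 22
σ = (4, 3, 2, 1): 3 + 2 + 9 + 7 = 21
Optimal value attained by: σ = (2, 4, 1, 3).
Answer: det⊕(A) = 60; verdict: NONSINGULAR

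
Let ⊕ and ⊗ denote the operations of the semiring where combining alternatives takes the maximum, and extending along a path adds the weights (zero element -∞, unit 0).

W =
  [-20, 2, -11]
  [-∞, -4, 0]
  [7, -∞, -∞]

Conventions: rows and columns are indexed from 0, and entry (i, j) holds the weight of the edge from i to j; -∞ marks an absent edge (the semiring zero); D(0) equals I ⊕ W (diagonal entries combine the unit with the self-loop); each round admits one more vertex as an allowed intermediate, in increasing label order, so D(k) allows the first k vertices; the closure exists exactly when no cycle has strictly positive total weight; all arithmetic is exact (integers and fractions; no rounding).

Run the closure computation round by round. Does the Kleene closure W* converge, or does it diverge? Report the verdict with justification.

D(0):
  [0, 2, -11]
  [-∞, 0, 0]
  [7, -∞, 0]
D(1):
  [0, 2, -11]
  [-∞, 0, 0]
  [7, 9, 0]
Detection: at round 2, diagonal entry (2, 2) turns strictly positive.
Key observation: the cycle 2->0->1->2 has total weight 7 + 2 + 0, which is strictly positive.
Answer: DIVERGES — positive cycle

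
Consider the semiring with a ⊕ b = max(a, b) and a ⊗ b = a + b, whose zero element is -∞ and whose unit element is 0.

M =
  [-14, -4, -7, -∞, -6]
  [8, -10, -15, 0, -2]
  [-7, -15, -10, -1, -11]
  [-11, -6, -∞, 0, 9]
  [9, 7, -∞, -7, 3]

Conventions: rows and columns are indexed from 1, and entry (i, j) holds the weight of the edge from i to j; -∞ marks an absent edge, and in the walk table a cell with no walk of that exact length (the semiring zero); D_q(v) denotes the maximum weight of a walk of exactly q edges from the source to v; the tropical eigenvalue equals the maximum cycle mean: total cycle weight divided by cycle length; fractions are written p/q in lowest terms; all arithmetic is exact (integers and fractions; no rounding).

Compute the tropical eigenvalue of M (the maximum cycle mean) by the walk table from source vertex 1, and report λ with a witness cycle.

q=0: [0, -∞, -∞, -∞, -∞]
q=1: [-14, -4, -7, -∞, -6]
q=2: [4, 1, -17, -4, -3]
q=3: [9, 4, -3, 1, 5]
q=4: [14, 12, 2, 4, 10]
q=5: [20, 17, 7, 12, 13]
Optimal cycle mean attained by: cycle 2->4->5->2, total 0 + 9 + 7, length 3.
Answer: λ = 16/3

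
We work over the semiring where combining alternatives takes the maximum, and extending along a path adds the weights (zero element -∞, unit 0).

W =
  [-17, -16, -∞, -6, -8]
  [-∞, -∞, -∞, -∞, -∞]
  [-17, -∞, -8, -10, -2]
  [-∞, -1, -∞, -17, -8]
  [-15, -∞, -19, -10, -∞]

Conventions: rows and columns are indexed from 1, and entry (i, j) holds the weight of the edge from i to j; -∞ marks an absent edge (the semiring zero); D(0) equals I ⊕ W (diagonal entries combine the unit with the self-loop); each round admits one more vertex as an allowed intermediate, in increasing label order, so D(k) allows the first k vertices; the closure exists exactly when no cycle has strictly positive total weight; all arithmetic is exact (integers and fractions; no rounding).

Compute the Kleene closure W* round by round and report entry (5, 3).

D(0):
  [0, -16, -∞, -6, -8]
  [-∞, 0, -∞, -∞, -∞]
  [-17, -∞, 0, -10, -2]
  [-∞, -1, -∞, 0, -8]
  [-15, -∞, -19, -10, 0]
D(1):
  [0, -16, -∞, -6, -8]
  [-∞, 0, -∞, -∞, -∞]
  [-17, -33, 0, -10, -2]
  [-∞, -1, -∞, 0, -8]
  [-15, -31, -19, -10, 0]
D(2):
  [0, -16, -∞, -6, -8]
  [-∞, 0, -∞, -∞, -∞]
  [-17, -33, 0, -10, -2]
  [-∞, -1, -∞, 0, -8]
  [-15, -31, -19, -10, 0]
D(3):
  [0, -16, -∞, -6, -8]
  [-∞, 0, -∞, -∞, -∞]
  [-17, -33, 0, -10, -2]
  [-∞, -1, -∞, 0, -8]
  [-15, -31, -19, -10, 0]
D(4):
  [0, -7, -∞, -6, -8]
  [-∞, 0, -∞, -∞, -∞]
  [-17, -11, 0, -10, -2]
  [-∞, -1, -∞, 0, -8]
  [-15, -11, -19, -10, 0]
D(5):
  [0, -7, -27, -6, -8]
  [-∞, 0, -∞, -∞, -∞]
  [-17, -11, 0, -10, -2]
  [-23, -1, -27, 0, -8]
  [-15, -11, -19, -10, 0]
Answer: W*[5][3] = -19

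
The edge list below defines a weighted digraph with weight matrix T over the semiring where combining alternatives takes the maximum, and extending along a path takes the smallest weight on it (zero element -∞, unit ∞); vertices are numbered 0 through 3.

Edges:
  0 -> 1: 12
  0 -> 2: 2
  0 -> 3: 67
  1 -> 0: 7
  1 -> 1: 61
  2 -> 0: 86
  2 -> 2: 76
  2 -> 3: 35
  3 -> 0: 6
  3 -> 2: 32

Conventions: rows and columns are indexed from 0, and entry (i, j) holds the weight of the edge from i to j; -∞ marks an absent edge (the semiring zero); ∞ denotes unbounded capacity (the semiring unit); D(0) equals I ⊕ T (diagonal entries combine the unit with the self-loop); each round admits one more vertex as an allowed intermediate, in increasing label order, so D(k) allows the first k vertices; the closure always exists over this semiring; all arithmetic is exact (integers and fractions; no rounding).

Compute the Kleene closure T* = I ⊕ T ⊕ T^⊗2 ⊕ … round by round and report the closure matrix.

D(0):
  [∞, 12, 2, 67]
  [7, ∞, -∞, -∞]
  [86, -∞, ∞, 35]
  [6, -∞, 32, ∞]
D(1):
  [∞, 12, 2, 67]
  [7, ∞, 2, 7]
  [86, 12, ∞, 67]
  [6, 6, 32, ∞]
D(2):
  [∞, 12, 2, 67]
  [7, ∞, 2, 7]
  [86, 12, ∞, 67]
  [6, 6, 32, ∞]
D(3):
  [∞, 12, 2, 67]
  [7, ∞, 2, 7]
  [86, 12, ∞, 67]
  [32, 12, 32, ∞]
D(4):
  [∞, 12, 32, 67]
  [7, ∞, 7, 7]
  [86, 12, ∞, 67]
  [32, 12, 32, ∞]
Answer: T* = [[∞, 12, 32, 67], [7, ∞, 7, 7], [86, 12, ∞, 67], [32, 12, 32, ∞]]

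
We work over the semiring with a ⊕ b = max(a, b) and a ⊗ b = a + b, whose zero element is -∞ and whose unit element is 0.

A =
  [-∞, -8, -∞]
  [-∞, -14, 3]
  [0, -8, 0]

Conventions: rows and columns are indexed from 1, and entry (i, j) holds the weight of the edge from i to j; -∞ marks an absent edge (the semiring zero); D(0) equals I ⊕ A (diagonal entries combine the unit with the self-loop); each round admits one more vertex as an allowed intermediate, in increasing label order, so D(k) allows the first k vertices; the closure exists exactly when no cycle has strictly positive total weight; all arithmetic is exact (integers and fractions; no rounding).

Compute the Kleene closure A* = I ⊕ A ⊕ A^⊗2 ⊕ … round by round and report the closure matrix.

D(0):
  [0, -8, -∞]
  [-∞, 0, 3]
  [0, -8, 0]
D(1):
  [0, -8, -∞]
  [-∞, 0, 3]
  [0, -8, 0]
D(2):
  [0, -8, -5]
  [-∞, 0, 3]
  [0, -8, 0]
D(3):
  [0, -8, -5]
  [3, 0, 3]
  [0, -8, 0]
Answer: A* = [[0, -8, -5], [3, 0, 3], [0, -8, 0]]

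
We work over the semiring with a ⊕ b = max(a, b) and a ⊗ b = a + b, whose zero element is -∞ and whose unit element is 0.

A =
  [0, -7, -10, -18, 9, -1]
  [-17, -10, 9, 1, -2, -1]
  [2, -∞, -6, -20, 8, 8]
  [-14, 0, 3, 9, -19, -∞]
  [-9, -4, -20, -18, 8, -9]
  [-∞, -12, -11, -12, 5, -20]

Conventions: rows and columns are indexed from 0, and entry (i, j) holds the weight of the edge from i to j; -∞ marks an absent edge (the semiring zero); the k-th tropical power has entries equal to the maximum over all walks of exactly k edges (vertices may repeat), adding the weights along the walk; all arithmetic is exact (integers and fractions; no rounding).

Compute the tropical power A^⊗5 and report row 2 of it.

A^⊗2:
  [0, 5, 2, -6, 17, 0]
  [11, 1, 4, 10, 17, 17]
  [2, 4, -3, -4, 16, 2]
  [5, 9, 12, 18, 11, 11]
  [-1, 4, 5, -3, 16, -1]
  [-4, 1, -3, -3, 13, -3]
A^⊗3:
  [8, 13, 14, 6, 25, 10]
  [11, 13, 13, 19, 25, 12]
  [7, 12, 13, 5, 24, 7]
  [14, 18, 21, 27, 20, 20]
  [7, 12, 13, 6, 24, 13]
  [4, 9, 10, 6, 21, 5]
A^⊗4:
  [16, 21, 22, 15, 33, 22]
  [16, 21, 22, 28, 33, 21]
  [15, 20, 21, 14, 32, 21]
  [23, 27, 30, 36, 29, 29]
  [15, 20, 21, 15, 32, 21]
  [12, 17, 18, 15, 29, 18]
A^⊗5:
  [24, 29, 30, 24, 41, 30]
  [24, 29, 31, 37, 41, 30]
  [23, 28, 29, 23, 40, 29]
  [32, 36, 39, 45, 38, 38]
  [23, 28, 29, 24, 40, 29]
  [20, 25, 26, 24, 37, 26]
Answer: row 2 of A^⊗5 = [23, 28, 29, 23, 40, 29]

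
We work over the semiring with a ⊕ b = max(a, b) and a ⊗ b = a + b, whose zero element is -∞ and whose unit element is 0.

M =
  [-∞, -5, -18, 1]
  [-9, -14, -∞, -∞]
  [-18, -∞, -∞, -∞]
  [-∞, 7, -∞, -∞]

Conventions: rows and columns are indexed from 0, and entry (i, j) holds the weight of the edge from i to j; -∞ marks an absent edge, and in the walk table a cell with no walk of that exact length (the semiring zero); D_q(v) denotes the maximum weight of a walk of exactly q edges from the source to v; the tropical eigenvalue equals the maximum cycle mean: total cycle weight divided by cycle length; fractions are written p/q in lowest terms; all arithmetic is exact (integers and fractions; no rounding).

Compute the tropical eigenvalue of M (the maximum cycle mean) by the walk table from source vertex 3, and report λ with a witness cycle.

q=0: [-∞, -∞, -∞, 0]
q=1: [-∞, 7, -∞, -∞]
q=2: [-2, -7, -∞, -∞]
q=3: [-16, -7, -20, -1]
q=4: [-16, 6, -34, -15]
Optimal cycle mean attained by: cycle 0->3->1->0, total 1 + 7 + (-9), length 3.
Answer: λ = -1/3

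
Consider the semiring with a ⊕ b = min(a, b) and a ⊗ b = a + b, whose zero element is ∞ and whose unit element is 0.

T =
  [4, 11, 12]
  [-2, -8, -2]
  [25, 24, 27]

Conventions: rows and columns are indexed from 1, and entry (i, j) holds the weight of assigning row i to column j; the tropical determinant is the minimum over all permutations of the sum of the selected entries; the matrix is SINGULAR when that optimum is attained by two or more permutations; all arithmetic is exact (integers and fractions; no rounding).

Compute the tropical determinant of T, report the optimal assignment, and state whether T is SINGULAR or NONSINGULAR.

σ = (1, 2, 3): 4 + (-8) + 27 = 23
σ = (1, 3, 2): 4 + (-2) + 24 = 26
σ = (2, 1, 3): 11 + (-2) + 27 = 36
σ = (2, 3, 1): 11 + (-2) + 25 = 34
σ = (3, 1, 2): 12 + (-2) + 24 = 34
σ = (3, 2, 1): 12 + (-8) + 25 = 29
Optimal value attained by: σ = (1, 2, 3).
Answer: det⊕(T) = 23; verdict: NONSINGULAR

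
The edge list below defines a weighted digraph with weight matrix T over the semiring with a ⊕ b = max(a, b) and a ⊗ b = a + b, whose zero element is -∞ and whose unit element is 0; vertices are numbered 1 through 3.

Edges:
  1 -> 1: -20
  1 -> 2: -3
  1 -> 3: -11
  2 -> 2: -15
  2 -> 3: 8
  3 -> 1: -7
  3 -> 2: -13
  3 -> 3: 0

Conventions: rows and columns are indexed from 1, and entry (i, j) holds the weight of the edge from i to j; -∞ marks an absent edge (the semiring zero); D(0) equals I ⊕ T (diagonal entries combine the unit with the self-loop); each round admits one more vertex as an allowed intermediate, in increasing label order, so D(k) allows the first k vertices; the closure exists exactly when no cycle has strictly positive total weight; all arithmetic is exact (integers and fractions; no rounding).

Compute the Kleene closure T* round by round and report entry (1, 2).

D(0):
  [0, -3, -11]
  [-∞, 0, 8]
  [-7, -13, 0]
D(1):
  [0, -3, -11]
  [-∞, 0, 8]
  [-7, -10, 0]
D(2):
  [0, -3, 5]
  [-∞, 0, 8]
  [-7, -10, 0]
D(3):
  [0, -3, 5]
  [1, 0, 8]
  [-7, -10, 0]
Answer: T*[1][2] = -3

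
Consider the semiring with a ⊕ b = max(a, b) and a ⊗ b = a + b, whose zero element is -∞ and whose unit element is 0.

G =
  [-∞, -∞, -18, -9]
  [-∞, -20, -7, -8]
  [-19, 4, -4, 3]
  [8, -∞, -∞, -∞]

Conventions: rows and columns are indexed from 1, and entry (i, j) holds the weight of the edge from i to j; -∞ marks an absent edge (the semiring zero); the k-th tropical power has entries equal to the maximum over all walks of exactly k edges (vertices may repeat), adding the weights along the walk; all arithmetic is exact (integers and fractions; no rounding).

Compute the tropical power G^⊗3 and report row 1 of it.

G^⊗2:
  [-1, -14, -22, -15]
  [0, -3, -11, -4]
  [11, 0, -3, -1]
  [-∞, -∞, -10, -1]
G^⊗3:
  [-7, -18, -19, -10]
  [4, -7, -10, -8]
  [7, 1, -7, 2]
  [7, -6, -14, -7]
Answer: row 1 of G^⊗3 = [-7, -18, -19, -10]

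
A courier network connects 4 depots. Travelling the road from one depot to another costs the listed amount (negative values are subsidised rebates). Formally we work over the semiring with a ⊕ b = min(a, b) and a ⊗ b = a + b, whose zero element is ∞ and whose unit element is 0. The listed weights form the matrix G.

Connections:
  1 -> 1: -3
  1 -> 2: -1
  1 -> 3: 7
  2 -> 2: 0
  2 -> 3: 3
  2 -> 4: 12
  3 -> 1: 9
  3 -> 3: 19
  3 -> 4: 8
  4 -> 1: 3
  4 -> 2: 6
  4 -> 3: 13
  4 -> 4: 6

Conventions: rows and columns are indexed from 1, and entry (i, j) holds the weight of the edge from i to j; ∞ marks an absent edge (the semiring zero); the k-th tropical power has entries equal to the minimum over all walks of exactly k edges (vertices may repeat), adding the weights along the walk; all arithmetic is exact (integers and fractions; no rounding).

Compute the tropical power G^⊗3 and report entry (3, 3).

G^⊗2:
  [-6, -4, 2, 11]
  [12, 0, 3, 11]
  [6, 8, 16, 14]
  [0, 2, 9, 12]
G^⊗3:
  [-9, -7, -1, 8]
  [9, 0, 3, 11]
  [3, 5, 11, 20]
  [-3, -1, 5, 14]
Key observation: the optimum is the walk 3->1->2->3, with weight 9 + (-1) + 3 = 11.
Optimal value attained by: walk 3->1->2->3.
Answer: (G^⊗3)[3][3] = 11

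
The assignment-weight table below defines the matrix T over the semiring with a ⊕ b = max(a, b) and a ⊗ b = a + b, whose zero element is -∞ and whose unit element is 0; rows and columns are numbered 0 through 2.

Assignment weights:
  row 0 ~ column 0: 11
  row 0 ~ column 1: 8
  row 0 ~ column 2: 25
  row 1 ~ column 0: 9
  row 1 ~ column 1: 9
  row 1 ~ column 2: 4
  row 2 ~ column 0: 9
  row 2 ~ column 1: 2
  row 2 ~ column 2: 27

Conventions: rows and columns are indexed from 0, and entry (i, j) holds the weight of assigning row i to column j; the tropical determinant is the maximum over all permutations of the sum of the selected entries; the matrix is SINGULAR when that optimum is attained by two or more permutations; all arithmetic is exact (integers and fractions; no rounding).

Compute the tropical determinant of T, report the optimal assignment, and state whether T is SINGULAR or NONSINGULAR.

σ = (0, 1, 2): 11 + 9 + 27 = 47
σ = (0, 2, 1): 11 + 4 + 2 = 17
σ = (1, 0, 2): 8 + 9 + 27 = 44
σ = (1, 2, 0): 8 + 4 + 9 = 21
σ = (2, 0, 1): 25 + 9 + 2 = 36
σ = (2, 1, 0): 25 + 9 + 9 = 43
Optimal value attained by: σ = (0, 1, 2).
Answer: det⊕(T) = 47; verdict: NONSINGULAR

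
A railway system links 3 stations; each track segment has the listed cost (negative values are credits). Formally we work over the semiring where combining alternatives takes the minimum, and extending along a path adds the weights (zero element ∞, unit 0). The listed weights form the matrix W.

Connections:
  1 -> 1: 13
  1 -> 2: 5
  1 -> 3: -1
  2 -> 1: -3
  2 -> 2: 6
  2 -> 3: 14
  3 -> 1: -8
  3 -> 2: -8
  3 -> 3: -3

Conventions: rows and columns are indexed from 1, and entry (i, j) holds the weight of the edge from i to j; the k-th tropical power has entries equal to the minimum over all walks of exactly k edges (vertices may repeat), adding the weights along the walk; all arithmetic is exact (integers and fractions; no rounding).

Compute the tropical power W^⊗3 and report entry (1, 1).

W^⊗2:
  [-9, -9, -4]
  [3, 2, -4]
  [-11, -11, -9]
W^⊗3:
  [-12, -12, -10]
  [-12, -12, -7]
  [-17, -17, -12]
Key observation: the optimum is the walk 1->3->2->1, with weight (-1) + (-8) + (-3) = -12.
Optimal value attained by: walk 1->3->2->1.
Answer: (W^⊗3)[1][1] = -12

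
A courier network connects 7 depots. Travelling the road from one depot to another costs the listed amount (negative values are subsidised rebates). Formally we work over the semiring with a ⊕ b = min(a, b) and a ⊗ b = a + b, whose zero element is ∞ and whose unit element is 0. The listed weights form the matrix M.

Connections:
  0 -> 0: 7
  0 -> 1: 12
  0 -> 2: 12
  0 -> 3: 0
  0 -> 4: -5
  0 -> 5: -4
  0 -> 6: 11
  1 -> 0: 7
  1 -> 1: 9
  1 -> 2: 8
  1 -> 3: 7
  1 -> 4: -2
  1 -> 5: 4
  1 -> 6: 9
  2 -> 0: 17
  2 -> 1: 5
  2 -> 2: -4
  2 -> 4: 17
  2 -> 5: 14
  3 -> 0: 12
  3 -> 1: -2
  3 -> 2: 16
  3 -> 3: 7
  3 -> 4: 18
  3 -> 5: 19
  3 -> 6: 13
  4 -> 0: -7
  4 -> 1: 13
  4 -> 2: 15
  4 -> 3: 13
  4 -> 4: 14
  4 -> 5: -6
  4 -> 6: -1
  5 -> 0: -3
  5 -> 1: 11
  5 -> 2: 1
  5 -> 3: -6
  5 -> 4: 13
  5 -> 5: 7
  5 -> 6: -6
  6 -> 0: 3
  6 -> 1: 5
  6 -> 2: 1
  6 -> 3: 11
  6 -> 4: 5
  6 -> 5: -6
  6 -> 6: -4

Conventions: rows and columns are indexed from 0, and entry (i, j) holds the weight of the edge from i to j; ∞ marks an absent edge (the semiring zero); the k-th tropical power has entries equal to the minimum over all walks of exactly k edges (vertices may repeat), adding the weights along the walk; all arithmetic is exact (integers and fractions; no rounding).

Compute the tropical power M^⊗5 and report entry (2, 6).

M^⊗2:
  [-12, -2, -3, -10, 2, -11, -10]
  [-9, 5, 4, -2, 2, -8, -3]
  [10, 1, -8, 8, 3, 9, 8]
  [5, 5, 6, 5, -4, 2, 7]
  [-9, 4, -5, -12, -12, -11, -12]
  [-3, -8, -5, -3, -8, -12, -10]
  [-9, 1, -5, -12, -2, -10, -12]
M^⊗3:
  [-14, -12, -10, -17, -17, -16, -17]
  [-11, -4, -7, -14, -14, -13, -14]
  [-4, -3, -12, 3, -1, -3, 2]
  [-11, 3, 2, -4, 0, -10, -5]
  [-19, -14, -11, -17, -14, -18, -17]
  [-15, -5, -11, -18, -10, -16, -18]
  [-13, -14, -11, -16, -14, -18, -16]
M^⊗4:
  [-24, -19, -16, -22, -19, -23, -22]
  [-21, -16, -13, -19, -16, -20, -19]
  [-8, -7, -16, -9, -9, -8, -9]
  [-13, -6, -9, -16, -16, -15, -16]
  [-21, -19, -17, -24, -24, -23, -24]
  [-19, -20, -17, -22, -20, -24, -22]
  [-21, -18, -17, -24, -18, -22, -24]
M^⊗5:
  [-26, -24, -22, -29, -29, -28, -29]
  [-23, -21, -19, -26, -26, -25, -26]
  [-16, -11, -20, -14, -13, -15, -14]
  [-23, -18, -15, -21, -18, -22, -21]
  [-31, -26, -23, -29, -26, -30, -29]
  [-27, -24, -23, -30, -24, -28, -30]
  [-25, -26, -23, -28, -26, -30, -28]
Key observation: the optimum is the walk 2->1->4->0->5->6, with weight 5 + (-2) + (-7) + (-4) + (-6) = -14.
Optimal value attained by: walk 2->1->4->0->5->6.
Answer: (M^⊗5)[2][6] = -14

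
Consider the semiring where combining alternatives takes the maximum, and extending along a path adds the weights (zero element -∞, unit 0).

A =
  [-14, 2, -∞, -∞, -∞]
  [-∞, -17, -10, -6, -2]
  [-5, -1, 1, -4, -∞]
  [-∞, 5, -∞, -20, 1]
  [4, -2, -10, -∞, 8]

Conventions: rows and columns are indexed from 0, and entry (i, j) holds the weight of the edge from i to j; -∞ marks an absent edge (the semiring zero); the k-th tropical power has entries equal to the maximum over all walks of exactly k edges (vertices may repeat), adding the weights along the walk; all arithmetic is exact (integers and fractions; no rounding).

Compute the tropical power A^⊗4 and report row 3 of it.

A^⊗2:
  [-28, -12, -8, -4, 0]
  [2, -1, -9, -14, 6]
  [-4, 1, 2, -3, -3]
  [5, -1, -5, -1, 9]
  [12, 6, -2, -8, 16]
A^⊗3:
  [4, 1, -7, -12, 8]
  [10, 4, -4, -7, 14]
  [1, 2, 3, -2, 5]
  [13, 7, -1, -7, 17]
  [20, 14, 6, 0, 24]
A^⊗4:
  [12, 6, -2, -5, 16]
  [18, 12, 4, -2, 22]
  [9, 3, 4, -1, 13]
  [21, 15, 7, 1, 25]
  [28, 22, 14, 8, 32]
Answer: row 3 of A^⊗4 = [21, 15, 7, 1, 25]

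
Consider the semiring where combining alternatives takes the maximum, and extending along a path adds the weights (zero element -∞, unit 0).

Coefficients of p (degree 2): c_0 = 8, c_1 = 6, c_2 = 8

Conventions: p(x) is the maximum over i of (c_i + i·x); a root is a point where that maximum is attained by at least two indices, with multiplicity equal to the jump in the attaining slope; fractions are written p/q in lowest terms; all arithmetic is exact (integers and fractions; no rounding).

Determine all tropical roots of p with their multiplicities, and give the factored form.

hull edge (i=0, c=8) to (i=2, c=8): slope 0, span 2
Factored form: p(x) = 8 ⊗ (x ⊕ 0) ⊗ (x ⊕ 0)
Answer: roots = 0 (mult 2)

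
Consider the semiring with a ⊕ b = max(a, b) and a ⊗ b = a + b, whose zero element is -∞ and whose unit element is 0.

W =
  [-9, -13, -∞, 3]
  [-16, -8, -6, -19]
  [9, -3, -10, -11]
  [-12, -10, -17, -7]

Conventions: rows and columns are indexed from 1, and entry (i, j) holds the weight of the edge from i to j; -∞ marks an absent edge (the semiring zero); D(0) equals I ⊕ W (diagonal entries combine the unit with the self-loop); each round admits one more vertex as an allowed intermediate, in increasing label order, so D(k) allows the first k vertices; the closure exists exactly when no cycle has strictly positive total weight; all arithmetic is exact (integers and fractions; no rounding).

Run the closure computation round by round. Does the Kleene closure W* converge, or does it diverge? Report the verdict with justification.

D(0):
  [0, -13, -∞, 3]
  [-16, 0, -6, -19]
  [9, -3, 0, -11]
  [-12, -10, -17, 0]
D(1):
  [0, -13, -∞, 3]
  [-16, 0, -6, -13]
  [9, -3, 0, 12]
  [-12, -10, -17, 0]
D(2):
  [0, -13, -19, 3]
  [-16, 0, -6, -13]
  [9, -3, 0, 12]
  [-12, -10, -16, 0]
D(3):
  [0, -13, -19, 3]
  [3, 0, -6, 6]
  [9, -3, 0, 12]
  [-7, -10, -16, 0]
D(4):
  [0, -7, -13, 3]
  [3, 0, -6, 6]
  [9, 2, 0, 12]
  [-7, -10, -16, 0]
Key observation: every diagonal entry stays at the unit through all rounds, so no improving cycle exists.
Answer: CONVERGES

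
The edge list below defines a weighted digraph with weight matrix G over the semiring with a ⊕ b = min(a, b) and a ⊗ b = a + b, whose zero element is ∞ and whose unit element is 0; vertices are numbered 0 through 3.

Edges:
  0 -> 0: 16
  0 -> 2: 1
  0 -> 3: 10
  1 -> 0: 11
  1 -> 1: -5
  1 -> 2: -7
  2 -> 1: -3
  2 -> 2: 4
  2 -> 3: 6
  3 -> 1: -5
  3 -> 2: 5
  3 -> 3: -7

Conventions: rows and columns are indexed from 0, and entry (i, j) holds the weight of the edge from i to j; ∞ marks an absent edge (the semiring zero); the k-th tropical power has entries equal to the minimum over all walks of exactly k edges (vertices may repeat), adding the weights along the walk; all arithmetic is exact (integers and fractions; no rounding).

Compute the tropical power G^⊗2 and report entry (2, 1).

G^⊗2:
  [32, -2, 5, 3]
  [6, -10, -12, -1]
  [8, -8, -10, -1]
  [6, -12, -12, -14]
Key observation: the optimum is the walk 2->1->1, with weight (-3) + (-5) = -8.
Optimal value attained by: walk 2->1->1.
Answer: (G^⊗2)[2][1] = -8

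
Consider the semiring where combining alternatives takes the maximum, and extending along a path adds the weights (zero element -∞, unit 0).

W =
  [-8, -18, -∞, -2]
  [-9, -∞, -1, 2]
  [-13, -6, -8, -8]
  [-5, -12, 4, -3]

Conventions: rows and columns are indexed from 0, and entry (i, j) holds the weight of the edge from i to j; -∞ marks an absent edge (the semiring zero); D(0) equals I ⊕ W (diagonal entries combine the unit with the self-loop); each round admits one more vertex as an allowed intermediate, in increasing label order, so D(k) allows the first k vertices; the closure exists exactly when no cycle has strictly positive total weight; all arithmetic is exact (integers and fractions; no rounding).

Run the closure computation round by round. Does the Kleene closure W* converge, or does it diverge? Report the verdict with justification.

D(0):
  [0, -18, -∞, -2]
  [-9, 0, -1, 2]
  [-13, -6, 0, -8]
  [-5, -12, 4, 0]
D(1):
  [0, -18, -∞, -2]
  [-9, 0, -1, 2]
  [-13, -6, 0, -8]
  [-5, -12, 4, 0]
D(2):
  [0, -18, -19, -2]
  [-9, 0, -1, 2]
  [-13, -6, 0, -4]
  [-5, -12, 4, 0]
D(3):
  [0, -18, -19, -2]
  [-9, 0, -1, 2]
  [-13, -6, 0, -4]
  [-5, -2, 4, 0]
D(4):
  [0, -4, 2, -2]
  [-3, 0, 6, 2]
  [-9, -6, 0, -4]
  [-5, -2, 4, 0]
Key observation: every diagonal entry stays at the unit through all rounds, so no improving cycle exists.
Answer: CONVERGES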